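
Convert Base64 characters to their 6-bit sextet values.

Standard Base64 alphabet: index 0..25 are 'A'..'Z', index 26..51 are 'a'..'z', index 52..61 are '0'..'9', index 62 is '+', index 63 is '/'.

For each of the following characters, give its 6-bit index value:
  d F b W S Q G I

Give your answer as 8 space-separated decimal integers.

'd': a..z range, 26 + ord('d') − ord('a') = 29
'F': A..Z range, ord('F') − ord('A') = 5
'b': a..z range, 26 + ord('b') − ord('a') = 27
'W': A..Z range, ord('W') − ord('A') = 22
'S': A..Z range, ord('S') − ord('A') = 18
'Q': A..Z range, ord('Q') − ord('A') = 16
'G': A..Z range, ord('G') − ord('A') = 6
'I': A..Z range, ord('I') − ord('A') = 8

Answer: 29 5 27 22 18 16 6 8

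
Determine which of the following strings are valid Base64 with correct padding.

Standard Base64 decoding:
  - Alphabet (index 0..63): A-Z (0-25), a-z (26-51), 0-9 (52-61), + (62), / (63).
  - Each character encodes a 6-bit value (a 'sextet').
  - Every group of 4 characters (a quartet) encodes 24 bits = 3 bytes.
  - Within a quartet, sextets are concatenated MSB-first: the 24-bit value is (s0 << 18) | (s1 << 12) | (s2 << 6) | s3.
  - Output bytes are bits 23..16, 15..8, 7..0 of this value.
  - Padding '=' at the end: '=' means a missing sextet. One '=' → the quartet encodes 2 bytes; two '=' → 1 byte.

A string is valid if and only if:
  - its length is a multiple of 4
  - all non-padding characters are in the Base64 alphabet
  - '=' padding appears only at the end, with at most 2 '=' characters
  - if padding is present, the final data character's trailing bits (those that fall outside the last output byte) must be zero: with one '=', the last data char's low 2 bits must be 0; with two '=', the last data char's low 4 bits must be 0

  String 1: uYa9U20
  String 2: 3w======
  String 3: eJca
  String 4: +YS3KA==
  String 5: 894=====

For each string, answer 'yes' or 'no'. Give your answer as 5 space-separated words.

Answer: no no yes yes no

Derivation:
String 1: 'uYa9U20' → invalid (len=7 not mult of 4)
String 2: '3w======' → invalid (6 pad chars (max 2))
String 3: 'eJca' → valid
String 4: '+YS3KA==' → valid
String 5: '894=====' → invalid (5 pad chars (max 2))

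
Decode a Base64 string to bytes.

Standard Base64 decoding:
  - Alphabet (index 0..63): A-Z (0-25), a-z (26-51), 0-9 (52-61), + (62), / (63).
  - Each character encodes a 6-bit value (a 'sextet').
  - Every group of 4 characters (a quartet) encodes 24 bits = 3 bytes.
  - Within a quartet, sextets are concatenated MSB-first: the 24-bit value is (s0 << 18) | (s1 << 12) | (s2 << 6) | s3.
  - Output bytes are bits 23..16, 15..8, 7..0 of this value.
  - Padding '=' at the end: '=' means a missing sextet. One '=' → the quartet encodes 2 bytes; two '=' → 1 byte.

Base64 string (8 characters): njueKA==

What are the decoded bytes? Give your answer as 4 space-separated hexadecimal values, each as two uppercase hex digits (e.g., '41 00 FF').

After char 0 ('n'=39): chars_in_quartet=1 acc=0x27 bytes_emitted=0
After char 1 ('j'=35): chars_in_quartet=2 acc=0x9E3 bytes_emitted=0
After char 2 ('u'=46): chars_in_quartet=3 acc=0x278EE bytes_emitted=0
After char 3 ('e'=30): chars_in_quartet=4 acc=0x9E3B9E -> emit 9E 3B 9E, reset; bytes_emitted=3
After char 4 ('K'=10): chars_in_quartet=1 acc=0xA bytes_emitted=3
After char 5 ('A'=0): chars_in_quartet=2 acc=0x280 bytes_emitted=3
Padding '==': partial quartet acc=0x280 -> emit 28; bytes_emitted=4

Answer: 9E 3B 9E 28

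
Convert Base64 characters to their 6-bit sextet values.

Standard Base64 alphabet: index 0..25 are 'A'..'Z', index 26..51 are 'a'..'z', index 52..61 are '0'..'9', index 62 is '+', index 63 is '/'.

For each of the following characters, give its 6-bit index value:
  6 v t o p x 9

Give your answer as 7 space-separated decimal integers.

'6': 0..9 range, 52 + ord('6') − ord('0') = 58
'v': a..z range, 26 + ord('v') − ord('a') = 47
't': a..z range, 26 + ord('t') − ord('a') = 45
'o': a..z range, 26 + ord('o') − ord('a') = 40
'p': a..z range, 26 + ord('p') − ord('a') = 41
'x': a..z range, 26 + ord('x') − ord('a') = 49
'9': 0..9 range, 52 + ord('9') − ord('0') = 61

Answer: 58 47 45 40 41 49 61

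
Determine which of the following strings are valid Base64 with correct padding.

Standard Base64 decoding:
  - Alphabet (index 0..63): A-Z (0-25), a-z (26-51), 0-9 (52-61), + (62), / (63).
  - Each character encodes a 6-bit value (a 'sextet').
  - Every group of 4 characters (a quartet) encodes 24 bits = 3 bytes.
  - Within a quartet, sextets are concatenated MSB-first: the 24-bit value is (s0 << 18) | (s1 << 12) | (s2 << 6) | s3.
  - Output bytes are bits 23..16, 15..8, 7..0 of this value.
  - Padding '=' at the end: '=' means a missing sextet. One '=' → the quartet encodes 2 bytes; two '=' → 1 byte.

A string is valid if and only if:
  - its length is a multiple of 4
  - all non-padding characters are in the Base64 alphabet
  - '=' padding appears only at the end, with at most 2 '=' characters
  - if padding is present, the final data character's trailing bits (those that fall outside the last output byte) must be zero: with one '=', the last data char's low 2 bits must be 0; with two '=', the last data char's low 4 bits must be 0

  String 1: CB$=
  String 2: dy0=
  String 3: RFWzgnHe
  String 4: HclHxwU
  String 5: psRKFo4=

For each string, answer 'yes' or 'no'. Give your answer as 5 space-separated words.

Answer: no yes yes no yes

Derivation:
String 1: 'CB$=' → invalid (bad char(s): ['$'])
String 2: 'dy0=' → valid
String 3: 'RFWzgnHe' → valid
String 4: 'HclHxwU' → invalid (len=7 not mult of 4)
String 5: 'psRKFo4=' → valid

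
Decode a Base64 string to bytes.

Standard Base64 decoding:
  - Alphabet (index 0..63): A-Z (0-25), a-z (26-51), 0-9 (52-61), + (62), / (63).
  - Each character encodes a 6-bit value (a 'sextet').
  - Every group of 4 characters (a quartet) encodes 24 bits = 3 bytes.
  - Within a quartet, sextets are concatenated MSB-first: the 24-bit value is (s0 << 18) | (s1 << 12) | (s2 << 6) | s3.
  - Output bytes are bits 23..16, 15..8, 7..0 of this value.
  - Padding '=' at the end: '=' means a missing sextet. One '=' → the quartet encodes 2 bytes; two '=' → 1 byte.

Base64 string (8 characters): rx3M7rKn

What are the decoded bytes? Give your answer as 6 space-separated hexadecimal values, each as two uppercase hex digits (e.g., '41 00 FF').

Answer: AF 1D CC EE B2 A7

Derivation:
After char 0 ('r'=43): chars_in_quartet=1 acc=0x2B bytes_emitted=0
After char 1 ('x'=49): chars_in_quartet=2 acc=0xAF1 bytes_emitted=0
After char 2 ('3'=55): chars_in_quartet=3 acc=0x2BC77 bytes_emitted=0
After char 3 ('M'=12): chars_in_quartet=4 acc=0xAF1DCC -> emit AF 1D CC, reset; bytes_emitted=3
After char 4 ('7'=59): chars_in_quartet=1 acc=0x3B bytes_emitted=3
After char 5 ('r'=43): chars_in_quartet=2 acc=0xEEB bytes_emitted=3
After char 6 ('K'=10): chars_in_quartet=3 acc=0x3BACA bytes_emitted=3
After char 7 ('n'=39): chars_in_quartet=4 acc=0xEEB2A7 -> emit EE B2 A7, reset; bytes_emitted=6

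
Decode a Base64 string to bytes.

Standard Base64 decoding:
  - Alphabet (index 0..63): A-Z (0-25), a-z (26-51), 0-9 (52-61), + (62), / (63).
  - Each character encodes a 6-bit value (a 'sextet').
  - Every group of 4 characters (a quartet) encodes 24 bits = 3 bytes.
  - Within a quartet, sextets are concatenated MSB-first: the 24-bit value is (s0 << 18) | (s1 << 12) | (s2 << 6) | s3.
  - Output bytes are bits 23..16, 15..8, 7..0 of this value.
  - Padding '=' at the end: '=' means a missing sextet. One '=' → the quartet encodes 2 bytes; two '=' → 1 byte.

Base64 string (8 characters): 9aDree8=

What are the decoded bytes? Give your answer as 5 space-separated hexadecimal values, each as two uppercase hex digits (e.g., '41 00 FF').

Answer: F5 A0 EB 79 EF

Derivation:
After char 0 ('9'=61): chars_in_quartet=1 acc=0x3D bytes_emitted=0
After char 1 ('a'=26): chars_in_quartet=2 acc=0xF5A bytes_emitted=0
After char 2 ('D'=3): chars_in_quartet=3 acc=0x3D683 bytes_emitted=0
After char 3 ('r'=43): chars_in_quartet=4 acc=0xF5A0EB -> emit F5 A0 EB, reset; bytes_emitted=3
After char 4 ('e'=30): chars_in_quartet=1 acc=0x1E bytes_emitted=3
After char 5 ('e'=30): chars_in_quartet=2 acc=0x79E bytes_emitted=3
After char 6 ('8'=60): chars_in_quartet=3 acc=0x1E7BC bytes_emitted=3
Padding '=': partial quartet acc=0x1E7BC -> emit 79 EF; bytes_emitted=5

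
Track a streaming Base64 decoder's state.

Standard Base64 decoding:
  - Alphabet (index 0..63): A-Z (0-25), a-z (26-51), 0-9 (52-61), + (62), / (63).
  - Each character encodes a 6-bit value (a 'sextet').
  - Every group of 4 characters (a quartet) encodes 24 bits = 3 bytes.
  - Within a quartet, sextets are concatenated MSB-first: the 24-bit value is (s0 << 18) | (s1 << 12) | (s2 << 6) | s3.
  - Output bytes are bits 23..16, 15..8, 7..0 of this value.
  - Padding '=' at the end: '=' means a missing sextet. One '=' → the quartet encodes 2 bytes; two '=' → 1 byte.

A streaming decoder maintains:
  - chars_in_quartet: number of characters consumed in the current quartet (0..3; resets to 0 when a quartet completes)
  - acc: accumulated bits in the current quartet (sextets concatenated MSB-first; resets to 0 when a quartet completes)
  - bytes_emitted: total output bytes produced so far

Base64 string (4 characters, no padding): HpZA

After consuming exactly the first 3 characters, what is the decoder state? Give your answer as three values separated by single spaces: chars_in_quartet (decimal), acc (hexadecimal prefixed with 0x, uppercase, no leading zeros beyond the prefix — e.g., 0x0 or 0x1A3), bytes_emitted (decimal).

Answer: 3 0x7A59 0

Derivation:
After char 0 ('H'=7): chars_in_quartet=1 acc=0x7 bytes_emitted=0
After char 1 ('p'=41): chars_in_quartet=2 acc=0x1E9 bytes_emitted=0
After char 2 ('Z'=25): chars_in_quartet=3 acc=0x7A59 bytes_emitted=0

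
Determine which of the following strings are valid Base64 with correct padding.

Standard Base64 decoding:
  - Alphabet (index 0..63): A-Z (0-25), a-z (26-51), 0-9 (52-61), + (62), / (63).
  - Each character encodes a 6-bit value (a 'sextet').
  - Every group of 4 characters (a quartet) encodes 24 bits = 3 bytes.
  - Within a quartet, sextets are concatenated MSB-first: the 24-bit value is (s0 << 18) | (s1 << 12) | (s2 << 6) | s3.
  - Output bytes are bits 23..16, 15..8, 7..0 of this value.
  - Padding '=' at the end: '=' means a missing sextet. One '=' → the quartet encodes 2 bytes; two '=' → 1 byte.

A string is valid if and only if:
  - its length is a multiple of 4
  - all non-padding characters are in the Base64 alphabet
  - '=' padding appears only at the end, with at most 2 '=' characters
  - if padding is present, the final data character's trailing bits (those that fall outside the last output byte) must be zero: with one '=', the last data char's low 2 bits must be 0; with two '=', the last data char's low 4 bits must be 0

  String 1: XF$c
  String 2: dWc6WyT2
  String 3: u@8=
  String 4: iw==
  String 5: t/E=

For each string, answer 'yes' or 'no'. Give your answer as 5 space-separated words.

String 1: 'XF$c' → invalid (bad char(s): ['$'])
String 2: 'dWc6WyT2' → valid
String 3: 'u@8=' → invalid (bad char(s): ['@'])
String 4: 'iw==' → valid
String 5: 't/E=' → valid

Answer: no yes no yes yes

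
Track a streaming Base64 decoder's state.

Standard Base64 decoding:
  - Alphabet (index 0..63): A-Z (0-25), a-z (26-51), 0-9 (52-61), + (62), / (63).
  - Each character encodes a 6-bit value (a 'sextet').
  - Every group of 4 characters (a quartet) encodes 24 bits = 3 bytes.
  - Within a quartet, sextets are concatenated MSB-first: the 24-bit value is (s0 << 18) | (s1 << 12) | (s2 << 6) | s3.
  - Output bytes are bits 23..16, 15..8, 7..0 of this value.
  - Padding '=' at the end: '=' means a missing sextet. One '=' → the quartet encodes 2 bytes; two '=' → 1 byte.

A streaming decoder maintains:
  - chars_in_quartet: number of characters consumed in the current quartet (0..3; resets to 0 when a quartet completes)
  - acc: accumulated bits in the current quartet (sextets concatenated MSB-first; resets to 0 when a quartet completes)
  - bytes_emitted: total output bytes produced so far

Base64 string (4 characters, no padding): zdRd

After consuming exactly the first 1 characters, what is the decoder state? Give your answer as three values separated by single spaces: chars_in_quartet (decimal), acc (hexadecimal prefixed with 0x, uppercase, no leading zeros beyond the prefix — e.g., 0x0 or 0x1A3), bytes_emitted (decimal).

Answer: 1 0x33 0

Derivation:
After char 0 ('z'=51): chars_in_quartet=1 acc=0x33 bytes_emitted=0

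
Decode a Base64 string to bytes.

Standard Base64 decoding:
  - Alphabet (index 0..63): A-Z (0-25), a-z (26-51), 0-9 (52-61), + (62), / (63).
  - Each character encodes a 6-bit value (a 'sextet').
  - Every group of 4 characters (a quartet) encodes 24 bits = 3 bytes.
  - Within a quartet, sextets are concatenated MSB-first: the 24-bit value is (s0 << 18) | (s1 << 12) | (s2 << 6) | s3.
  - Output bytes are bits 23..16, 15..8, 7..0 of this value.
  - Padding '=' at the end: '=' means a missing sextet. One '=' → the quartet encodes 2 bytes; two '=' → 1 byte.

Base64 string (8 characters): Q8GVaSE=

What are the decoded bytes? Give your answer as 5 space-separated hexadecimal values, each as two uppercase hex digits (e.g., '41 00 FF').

Answer: 43 C1 95 69 21

Derivation:
After char 0 ('Q'=16): chars_in_quartet=1 acc=0x10 bytes_emitted=0
After char 1 ('8'=60): chars_in_quartet=2 acc=0x43C bytes_emitted=0
After char 2 ('G'=6): chars_in_quartet=3 acc=0x10F06 bytes_emitted=0
After char 3 ('V'=21): chars_in_quartet=4 acc=0x43C195 -> emit 43 C1 95, reset; bytes_emitted=3
After char 4 ('a'=26): chars_in_quartet=1 acc=0x1A bytes_emitted=3
After char 5 ('S'=18): chars_in_quartet=2 acc=0x692 bytes_emitted=3
After char 6 ('E'=4): chars_in_quartet=3 acc=0x1A484 bytes_emitted=3
Padding '=': partial quartet acc=0x1A484 -> emit 69 21; bytes_emitted=5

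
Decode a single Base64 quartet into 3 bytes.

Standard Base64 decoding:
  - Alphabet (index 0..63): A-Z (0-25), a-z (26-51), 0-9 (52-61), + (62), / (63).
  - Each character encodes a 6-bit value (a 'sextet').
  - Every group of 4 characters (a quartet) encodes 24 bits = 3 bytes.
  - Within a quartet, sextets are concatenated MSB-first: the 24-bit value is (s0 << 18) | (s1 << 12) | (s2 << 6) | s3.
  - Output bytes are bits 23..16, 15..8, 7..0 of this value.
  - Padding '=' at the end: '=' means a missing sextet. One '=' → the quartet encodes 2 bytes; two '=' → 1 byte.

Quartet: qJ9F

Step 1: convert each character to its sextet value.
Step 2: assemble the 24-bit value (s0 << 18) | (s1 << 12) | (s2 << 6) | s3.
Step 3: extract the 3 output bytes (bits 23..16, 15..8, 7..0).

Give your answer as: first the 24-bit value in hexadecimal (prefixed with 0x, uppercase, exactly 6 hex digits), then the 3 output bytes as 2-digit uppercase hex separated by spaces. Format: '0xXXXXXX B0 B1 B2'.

Sextets: q=42, J=9, 9=61, F=5
24-bit: (42<<18) | (9<<12) | (61<<6) | 5
      = 0xA80000 | 0x009000 | 0x000F40 | 0x000005
      = 0xA89F45
Bytes: (v>>16)&0xFF=A8, (v>>8)&0xFF=9F, v&0xFF=45

Answer: 0xA89F45 A8 9F 45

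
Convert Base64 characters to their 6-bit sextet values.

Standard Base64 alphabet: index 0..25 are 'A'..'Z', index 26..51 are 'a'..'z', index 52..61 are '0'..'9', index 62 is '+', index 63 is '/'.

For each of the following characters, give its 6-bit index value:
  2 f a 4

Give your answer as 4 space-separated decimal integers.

Answer: 54 31 26 56

Derivation:
'2': 0..9 range, 52 + ord('2') − ord('0') = 54
'f': a..z range, 26 + ord('f') − ord('a') = 31
'a': a..z range, 26 + ord('a') − ord('a') = 26
'4': 0..9 range, 52 + ord('4') − ord('0') = 56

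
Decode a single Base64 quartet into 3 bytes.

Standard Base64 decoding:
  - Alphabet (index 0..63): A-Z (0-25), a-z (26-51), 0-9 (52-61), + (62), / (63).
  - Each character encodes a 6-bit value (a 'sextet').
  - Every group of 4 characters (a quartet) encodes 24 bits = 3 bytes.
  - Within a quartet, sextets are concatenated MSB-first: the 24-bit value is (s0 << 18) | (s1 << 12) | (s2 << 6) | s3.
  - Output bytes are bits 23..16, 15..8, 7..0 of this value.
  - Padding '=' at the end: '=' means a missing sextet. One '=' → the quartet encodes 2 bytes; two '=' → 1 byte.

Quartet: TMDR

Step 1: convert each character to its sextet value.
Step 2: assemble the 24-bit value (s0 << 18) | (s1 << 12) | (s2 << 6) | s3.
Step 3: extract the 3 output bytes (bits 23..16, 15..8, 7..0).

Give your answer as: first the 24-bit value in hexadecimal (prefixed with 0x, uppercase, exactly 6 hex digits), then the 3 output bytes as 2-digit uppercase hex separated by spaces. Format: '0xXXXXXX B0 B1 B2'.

Sextets: T=19, M=12, D=3, R=17
24-bit: (19<<18) | (12<<12) | (3<<6) | 17
      = 0x4C0000 | 0x00C000 | 0x0000C0 | 0x000011
      = 0x4CC0D1
Bytes: (v>>16)&0xFF=4C, (v>>8)&0xFF=C0, v&0xFF=D1

Answer: 0x4CC0D1 4C C0 D1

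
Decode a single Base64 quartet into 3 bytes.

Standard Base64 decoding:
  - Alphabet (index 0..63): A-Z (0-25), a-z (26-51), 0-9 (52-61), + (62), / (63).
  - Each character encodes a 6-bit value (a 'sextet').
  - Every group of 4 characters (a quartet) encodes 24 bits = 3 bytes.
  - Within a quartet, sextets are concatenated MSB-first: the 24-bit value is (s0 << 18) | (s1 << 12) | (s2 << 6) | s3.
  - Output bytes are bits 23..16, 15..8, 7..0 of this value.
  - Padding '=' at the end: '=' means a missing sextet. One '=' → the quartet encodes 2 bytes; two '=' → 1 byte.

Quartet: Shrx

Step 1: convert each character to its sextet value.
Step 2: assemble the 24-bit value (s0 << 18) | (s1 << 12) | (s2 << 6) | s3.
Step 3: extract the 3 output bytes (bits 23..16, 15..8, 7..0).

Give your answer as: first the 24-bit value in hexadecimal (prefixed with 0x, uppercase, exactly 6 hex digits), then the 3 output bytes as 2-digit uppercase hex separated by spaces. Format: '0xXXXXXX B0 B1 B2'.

Answer: 0x4A1AF1 4A 1A F1

Derivation:
Sextets: S=18, h=33, r=43, x=49
24-bit: (18<<18) | (33<<12) | (43<<6) | 49
      = 0x480000 | 0x021000 | 0x000AC0 | 0x000031
      = 0x4A1AF1
Bytes: (v>>16)&0xFF=4A, (v>>8)&0xFF=1A, v&0xFF=F1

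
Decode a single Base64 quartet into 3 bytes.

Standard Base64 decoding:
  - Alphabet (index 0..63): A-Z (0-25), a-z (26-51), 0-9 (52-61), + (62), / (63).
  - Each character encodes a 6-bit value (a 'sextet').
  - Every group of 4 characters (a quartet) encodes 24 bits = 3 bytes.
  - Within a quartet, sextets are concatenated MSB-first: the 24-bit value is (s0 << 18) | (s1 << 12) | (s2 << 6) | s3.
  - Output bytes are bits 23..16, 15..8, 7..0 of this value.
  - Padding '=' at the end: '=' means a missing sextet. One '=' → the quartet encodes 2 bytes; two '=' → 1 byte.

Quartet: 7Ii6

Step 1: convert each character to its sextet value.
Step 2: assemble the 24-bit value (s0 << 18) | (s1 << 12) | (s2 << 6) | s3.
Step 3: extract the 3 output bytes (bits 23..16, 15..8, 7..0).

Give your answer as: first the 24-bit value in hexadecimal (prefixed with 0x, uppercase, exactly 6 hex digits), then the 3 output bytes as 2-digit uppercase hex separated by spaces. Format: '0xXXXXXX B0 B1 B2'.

Answer: 0xEC88BA EC 88 BA

Derivation:
Sextets: 7=59, I=8, i=34, 6=58
24-bit: (59<<18) | (8<<12) | (34<<6) | 58
      = 0xEC0000 | 0x008000 | 0x000880 | 0x00003A
      = 0xEC88BA
Bytes: (v>>16)&0xFF=EC, (v>>8)&0xFF=88, v&0xFF=BA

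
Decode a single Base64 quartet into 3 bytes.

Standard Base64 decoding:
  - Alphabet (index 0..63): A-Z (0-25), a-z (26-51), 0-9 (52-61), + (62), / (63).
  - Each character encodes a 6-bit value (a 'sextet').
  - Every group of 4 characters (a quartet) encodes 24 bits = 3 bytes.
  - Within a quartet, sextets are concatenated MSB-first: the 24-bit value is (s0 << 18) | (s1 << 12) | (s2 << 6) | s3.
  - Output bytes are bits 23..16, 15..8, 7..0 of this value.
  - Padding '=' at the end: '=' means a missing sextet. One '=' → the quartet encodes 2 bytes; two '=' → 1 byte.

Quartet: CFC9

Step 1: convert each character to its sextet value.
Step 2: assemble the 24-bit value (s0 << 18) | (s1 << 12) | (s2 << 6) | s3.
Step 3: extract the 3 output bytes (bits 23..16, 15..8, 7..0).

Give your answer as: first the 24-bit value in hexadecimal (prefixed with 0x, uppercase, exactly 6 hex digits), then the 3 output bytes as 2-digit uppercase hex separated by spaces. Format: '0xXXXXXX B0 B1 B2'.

Sextets: C=2, F=5, C=2, 9=61
24-bit: (2<<18) | (5<<12) | (2<<6) | 61
      = 0x080000 | 0x005000 | 0x000080 | 0x00003D
      = 0x0850BD
Bytes: (v>>16)&0xFF=08, (v>>8)&0xFF=50, v&0xFF=BD

Answer: 0x0850BD 08 50 BD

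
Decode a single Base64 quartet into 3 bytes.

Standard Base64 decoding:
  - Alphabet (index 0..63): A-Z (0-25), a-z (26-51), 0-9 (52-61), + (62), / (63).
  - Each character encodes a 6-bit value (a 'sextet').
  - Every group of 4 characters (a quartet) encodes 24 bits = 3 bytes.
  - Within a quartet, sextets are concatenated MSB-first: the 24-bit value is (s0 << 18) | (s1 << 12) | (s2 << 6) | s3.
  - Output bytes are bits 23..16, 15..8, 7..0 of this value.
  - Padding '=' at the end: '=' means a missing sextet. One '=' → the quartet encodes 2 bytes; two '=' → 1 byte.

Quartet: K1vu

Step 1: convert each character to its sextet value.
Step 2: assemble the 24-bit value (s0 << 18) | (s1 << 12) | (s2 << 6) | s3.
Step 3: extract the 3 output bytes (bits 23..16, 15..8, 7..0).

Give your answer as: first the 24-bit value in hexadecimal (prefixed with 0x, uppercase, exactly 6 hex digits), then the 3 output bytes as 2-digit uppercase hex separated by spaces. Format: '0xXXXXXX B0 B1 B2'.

Sextets: K=10, 1=53, v=47, u=46
24-bit: (10<<18) | (53<<12) | (47<<6) | 46
      = 0x280000 | 0x035000 | 0x000BC0 | 0x00002E
      = 0x2B5BEE
Bytes: (v>>16)&0xFF=2B, (v>>8)&0xFF=5B, v&0xFF=EE

Answer: 0x2B5BEE 2B 5B EE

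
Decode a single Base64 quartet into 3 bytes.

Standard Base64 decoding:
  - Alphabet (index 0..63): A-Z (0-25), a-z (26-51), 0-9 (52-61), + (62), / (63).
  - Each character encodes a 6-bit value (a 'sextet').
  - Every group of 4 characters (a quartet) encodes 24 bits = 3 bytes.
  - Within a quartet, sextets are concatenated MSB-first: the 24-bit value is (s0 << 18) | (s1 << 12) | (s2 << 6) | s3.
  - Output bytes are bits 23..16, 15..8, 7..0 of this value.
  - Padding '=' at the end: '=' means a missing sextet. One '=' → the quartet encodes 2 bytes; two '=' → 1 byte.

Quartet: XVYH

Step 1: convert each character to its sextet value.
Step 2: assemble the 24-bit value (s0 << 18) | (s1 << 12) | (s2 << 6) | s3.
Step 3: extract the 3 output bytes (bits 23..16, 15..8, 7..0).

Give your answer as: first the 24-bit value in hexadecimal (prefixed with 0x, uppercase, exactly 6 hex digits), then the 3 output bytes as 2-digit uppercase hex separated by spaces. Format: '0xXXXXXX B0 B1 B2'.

Answer: 0x5D5607 5D 56 07

Derivation:
Sextets: X=23, V=21, Y=24, H=7
24-bit: (23<<18) | (21<<12) | (24<<6) | 7
      = 0x5C0000 | 0x015000 | 0x000600 | 0x000007
      = 0x5D5607
Bytes: (v>>16)&0xFF=5D, (v>>8)&0xFF=56, v&0xFF=07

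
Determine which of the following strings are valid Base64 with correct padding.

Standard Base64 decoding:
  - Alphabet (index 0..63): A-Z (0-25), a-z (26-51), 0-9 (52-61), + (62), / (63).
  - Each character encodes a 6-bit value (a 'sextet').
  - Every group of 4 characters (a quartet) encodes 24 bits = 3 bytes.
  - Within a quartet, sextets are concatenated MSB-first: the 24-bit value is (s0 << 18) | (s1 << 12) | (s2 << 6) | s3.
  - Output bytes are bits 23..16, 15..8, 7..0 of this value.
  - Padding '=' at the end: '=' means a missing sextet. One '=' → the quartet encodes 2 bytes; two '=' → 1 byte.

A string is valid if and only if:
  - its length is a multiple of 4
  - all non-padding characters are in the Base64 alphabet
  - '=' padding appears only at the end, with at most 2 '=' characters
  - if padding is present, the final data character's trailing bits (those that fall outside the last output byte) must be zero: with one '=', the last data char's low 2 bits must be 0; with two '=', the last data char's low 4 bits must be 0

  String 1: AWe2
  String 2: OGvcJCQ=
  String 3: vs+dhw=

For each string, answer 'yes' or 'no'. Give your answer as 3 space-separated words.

String 1: 'AWe2' → valid
String 2: 'OGvcJCQ=' → valid
String 3: 'vs+dhw=' → invalid (len=7 not mult of 4)

Answer: yes yes no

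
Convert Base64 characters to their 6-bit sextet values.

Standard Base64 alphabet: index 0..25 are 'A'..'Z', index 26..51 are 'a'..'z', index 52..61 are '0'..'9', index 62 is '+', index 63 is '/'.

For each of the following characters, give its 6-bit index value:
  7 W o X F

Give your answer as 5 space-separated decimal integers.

'7': 0..9 range, 52 + ord('7') − ord('0') = 59
'W': A..Z range, ord('W') − ord('A') = 22
'o': a..z range, 26 + ord('o') − ord('a') = 40
'X': A..Z range, ord('X') − ord('A') = 23
'F': A..Z range, ord('F') − ord('A') = 5

Answer: 59 22 40 23 5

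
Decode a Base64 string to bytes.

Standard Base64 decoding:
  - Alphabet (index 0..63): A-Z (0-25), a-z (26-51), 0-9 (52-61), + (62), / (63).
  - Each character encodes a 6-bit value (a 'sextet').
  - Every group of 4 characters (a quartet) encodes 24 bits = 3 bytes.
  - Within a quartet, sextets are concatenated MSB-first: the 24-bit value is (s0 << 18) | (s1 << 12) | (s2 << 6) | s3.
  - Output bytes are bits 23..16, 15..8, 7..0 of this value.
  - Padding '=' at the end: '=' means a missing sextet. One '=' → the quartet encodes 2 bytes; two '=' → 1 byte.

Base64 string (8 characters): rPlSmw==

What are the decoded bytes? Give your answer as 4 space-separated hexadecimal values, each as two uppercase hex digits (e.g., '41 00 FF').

After char 0 ('r'=43): chars_in_quartet=1 acc=0x2B bytes_emitted=0
After char 1 ('P'=15): chars_in_quartet=2 acc=0xACF bytes_emitted=0
After char 2 ('l'=37): chars_in_quartet=3 acc=0x2B3E5 bytes_emitted=0
After char 3 ('S'=18): chars_in_quartet=4 acc=0xACF952 -> emit AC F9 52, reset; bytes_emitted=3
After char 4 ('m'=38): chars_in_quartet=1 acc=0x26 bytes_emitted=3
After char 5 ('w'=48): chars_in_quartet=2 acc=0x9B0 bytes_emitted=3
Padding '==': partial quartet acc=0x9B0 -> emit 9B; bytes_emitted=4

Answer: AC F9 52 9B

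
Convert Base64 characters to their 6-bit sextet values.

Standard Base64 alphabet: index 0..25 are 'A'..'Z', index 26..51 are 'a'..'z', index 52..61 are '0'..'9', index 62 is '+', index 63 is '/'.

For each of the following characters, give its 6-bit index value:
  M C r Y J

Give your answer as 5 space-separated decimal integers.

'M': A..Z range, ord('M') − ord('A') = 12
'C': A..Z range, ord('C') − ord('A') = 2
'r': a..z range, 26 + ord('r') − ord('a') = 43
'Y': A..Z range, ord('Y') − ord('A') = 24
'J': A..Z range, ord('J') − ord('A') = 9

Answer: 12 2 43 24 9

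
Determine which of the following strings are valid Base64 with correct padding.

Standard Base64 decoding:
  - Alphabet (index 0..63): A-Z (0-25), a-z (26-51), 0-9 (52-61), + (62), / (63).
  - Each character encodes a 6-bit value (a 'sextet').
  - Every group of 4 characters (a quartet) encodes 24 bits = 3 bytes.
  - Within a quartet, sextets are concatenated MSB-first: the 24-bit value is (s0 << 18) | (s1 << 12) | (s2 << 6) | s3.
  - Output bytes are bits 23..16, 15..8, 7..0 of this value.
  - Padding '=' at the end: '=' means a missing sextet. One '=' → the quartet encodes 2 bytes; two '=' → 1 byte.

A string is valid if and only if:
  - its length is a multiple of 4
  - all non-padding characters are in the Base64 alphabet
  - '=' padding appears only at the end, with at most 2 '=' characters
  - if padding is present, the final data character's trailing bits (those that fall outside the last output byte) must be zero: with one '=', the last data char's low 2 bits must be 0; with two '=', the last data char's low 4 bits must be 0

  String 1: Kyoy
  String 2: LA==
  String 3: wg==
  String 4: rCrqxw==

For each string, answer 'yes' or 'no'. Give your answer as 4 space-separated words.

Answer: yes yes yes yes

Derivation:
String 1: 'Kyoy' → valid
String 2: 'LA==' → valid
String 3: 'wg==' → valid
String 4: 'rCrqxw==' → valid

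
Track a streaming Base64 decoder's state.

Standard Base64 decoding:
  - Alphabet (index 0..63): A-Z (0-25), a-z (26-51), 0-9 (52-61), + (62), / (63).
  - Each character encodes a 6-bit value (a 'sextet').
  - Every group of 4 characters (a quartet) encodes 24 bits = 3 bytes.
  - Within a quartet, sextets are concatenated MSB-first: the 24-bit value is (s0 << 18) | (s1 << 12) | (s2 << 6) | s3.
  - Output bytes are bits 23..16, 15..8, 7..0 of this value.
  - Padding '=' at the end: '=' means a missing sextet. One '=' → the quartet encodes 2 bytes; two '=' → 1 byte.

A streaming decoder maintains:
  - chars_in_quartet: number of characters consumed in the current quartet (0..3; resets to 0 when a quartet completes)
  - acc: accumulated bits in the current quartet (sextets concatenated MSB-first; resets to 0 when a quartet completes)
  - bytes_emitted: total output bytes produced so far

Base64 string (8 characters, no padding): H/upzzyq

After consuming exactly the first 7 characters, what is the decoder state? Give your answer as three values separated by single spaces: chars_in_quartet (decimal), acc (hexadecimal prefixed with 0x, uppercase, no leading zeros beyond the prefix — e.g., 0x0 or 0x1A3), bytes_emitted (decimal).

After char 0 ('H'=7): chars_in_quartet=1 acc=0x7 bytes_emitted=0
After char 1 ('/'=63): chars_in_quartet=2 acc=0x1FF bytes_emitted=0
After char 2 ('u'=46): chars_in_quartet=3 acc=0x7FEE bytes_emitted=0
After char 3 ('p'=41): chars_in_quartet=4 acc=0x1FFBA9 -> emit 1F FB A9, reset; bytes_emitted=3
After char 4 ('z'=51): chars_in_quartet=1 acc=0x33 bytes_emitted=3
After char 5 ('z'=51): chars_in_quartet=2 acc=0xCF3 bytes_emitted=3
After char 6 ('y'=50): chars_in_quartet=3 acc=0x33CF2 bytes_emitted=3

Answer: 3 0x33CF2 3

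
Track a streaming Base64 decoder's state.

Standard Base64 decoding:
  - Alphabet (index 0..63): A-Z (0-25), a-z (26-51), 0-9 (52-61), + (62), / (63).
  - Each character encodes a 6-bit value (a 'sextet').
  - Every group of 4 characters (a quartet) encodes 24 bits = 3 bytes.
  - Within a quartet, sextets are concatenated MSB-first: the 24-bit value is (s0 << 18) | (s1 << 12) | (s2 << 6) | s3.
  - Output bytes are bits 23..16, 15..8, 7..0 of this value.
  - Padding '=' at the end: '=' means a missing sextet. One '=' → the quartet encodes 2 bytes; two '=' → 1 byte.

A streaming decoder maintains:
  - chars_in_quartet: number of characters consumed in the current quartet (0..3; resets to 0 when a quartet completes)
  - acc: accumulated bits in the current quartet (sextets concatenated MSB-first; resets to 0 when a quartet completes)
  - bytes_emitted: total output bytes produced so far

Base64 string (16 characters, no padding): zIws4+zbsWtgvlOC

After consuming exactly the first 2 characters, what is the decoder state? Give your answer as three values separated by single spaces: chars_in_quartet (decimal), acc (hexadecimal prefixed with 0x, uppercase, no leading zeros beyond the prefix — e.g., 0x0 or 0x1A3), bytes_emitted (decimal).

After char 0 ('z'=51): chars_in_quartet=1 acc=0x33 bytes_emitted=0
After char 1 ('I'=8): chars_in_quartet=2 acc=0xCC8 bytes_emitted=0

Answer: 2 0xCC8 0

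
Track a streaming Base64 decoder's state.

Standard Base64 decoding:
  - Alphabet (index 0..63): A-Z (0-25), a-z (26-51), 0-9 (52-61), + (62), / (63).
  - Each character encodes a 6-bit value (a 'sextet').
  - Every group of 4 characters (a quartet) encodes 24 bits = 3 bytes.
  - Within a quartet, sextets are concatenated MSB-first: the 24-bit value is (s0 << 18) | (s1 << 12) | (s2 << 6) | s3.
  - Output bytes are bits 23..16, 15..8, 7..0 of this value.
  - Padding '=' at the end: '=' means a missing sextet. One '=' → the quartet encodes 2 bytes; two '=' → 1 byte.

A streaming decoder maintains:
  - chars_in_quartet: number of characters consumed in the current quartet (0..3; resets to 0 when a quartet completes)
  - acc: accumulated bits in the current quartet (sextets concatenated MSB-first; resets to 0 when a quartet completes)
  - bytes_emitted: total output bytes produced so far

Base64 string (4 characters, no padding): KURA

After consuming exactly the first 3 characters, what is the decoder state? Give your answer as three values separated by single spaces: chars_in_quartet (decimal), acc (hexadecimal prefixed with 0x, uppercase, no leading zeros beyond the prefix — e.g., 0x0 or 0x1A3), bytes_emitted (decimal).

Answer: 3 0xA511 0

Derivation:
After char 0 ('K'=10): chars_in_quartet=1 acc=0xA bytes_emitted=0
After char 1 ('U'=20): chars_in_quartet=2 acc=0x294 bytes_emitted=0
After char 2 ('R'=17): chars_in_quartet=3 acc=0xA511 bytes_emitted=0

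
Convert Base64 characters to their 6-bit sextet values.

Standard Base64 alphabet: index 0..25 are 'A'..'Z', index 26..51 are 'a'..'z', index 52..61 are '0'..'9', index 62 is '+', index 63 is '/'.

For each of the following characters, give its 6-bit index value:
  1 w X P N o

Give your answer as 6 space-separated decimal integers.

Answer: 53 48 23 15 13 40

Derivation:
'1': 0..9 range, 52 + ord('1') − ord('0') = 53
'w': a..z range, 26 + ord('w') − ord('a') = 48
'X': A..Z range, ord('X') − ord('A') = 23
'P': A..Z range, ord('P') − ord('A') = 15
'N': A..Z range, ord('N') − ord('A') = 13
'o': a..z range, 26 + ord('o') − ord('a') = 40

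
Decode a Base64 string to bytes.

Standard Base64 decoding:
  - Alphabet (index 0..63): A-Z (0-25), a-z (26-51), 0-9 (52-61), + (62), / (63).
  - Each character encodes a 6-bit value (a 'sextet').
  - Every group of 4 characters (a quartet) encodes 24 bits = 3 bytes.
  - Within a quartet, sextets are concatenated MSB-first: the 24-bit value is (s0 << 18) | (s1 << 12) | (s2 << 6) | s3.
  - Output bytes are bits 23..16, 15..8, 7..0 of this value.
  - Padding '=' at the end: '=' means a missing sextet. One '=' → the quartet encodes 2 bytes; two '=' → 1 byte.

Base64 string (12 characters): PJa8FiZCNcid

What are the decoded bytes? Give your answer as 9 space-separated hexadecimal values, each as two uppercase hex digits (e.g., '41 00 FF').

Answer: 3C 96 BC 16 26 42 35 C8 9D

Derivation:
After char 0 ('P'=15): chars_in_quartet=1 acc=0xF bytes_emitted=0
After char 1 ('J'=9): chars_in_quartet=2 acc=0x3C9 bytes_emitted=0
After char 2 ('a'=26): chars_in_quartet=3 acc=0xF25A bytes_emitted=0
After char 3 ('8'=60): chars_in_quartet=4 acc=0x3C96BC -> emit 3C 96 BC, reset; bytes_emitted=3
After char 4 ('F'=5): chars_in_quartet=1 acc=0x5 bytes_emitted=3
After char 5 ('i'=34): chars_in_quartet=2 acc=0x162 bytes_emitted=3
After char 6 ('Z'=25): chars_in_quartet=3 acc=0x5899 bytes_emitted=3
After char 7 ('C'=2): chars_in_quartet=4 acc=0x162642 -> emit 16 26 42, reset; bytes_emitted=6
After char 8 ('N'=13): chars_in_quartet=1 acc=0xD bytes_emitted=6
After char 9 ('c'=28): chars_in_quartet=2 acc=0x35C bytes_emitted=6
After char 10 ('i'=34): chars_in_quartet=3 acc=0xD722 bytes_emitted=6
After char 11 ('d'=29): chars_in_quartet=4 acc=0x35C89D -> emit 35 C8 9D, reset; bytes_emitted=9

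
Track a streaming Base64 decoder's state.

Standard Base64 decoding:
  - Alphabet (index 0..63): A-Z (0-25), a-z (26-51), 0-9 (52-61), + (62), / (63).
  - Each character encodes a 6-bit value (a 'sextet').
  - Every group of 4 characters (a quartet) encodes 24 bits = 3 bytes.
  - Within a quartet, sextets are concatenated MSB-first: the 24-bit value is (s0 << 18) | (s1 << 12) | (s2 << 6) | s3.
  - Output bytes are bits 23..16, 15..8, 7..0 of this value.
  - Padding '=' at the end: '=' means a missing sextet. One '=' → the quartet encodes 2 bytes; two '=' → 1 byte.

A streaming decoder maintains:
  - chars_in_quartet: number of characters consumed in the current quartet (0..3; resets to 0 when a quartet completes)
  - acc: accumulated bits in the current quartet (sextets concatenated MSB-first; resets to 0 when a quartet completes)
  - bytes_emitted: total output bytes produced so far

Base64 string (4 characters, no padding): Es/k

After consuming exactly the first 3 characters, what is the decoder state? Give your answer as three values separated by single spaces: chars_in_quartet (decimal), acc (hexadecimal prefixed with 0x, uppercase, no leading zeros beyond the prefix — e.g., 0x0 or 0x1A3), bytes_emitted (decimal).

Answer: 3 0x4B3F 0

Derivation:
After char 0 ('E'=4): chars_in_quartet=1 acc=0x4 bytes_emitted=0
After char 1 ('s'=44): chars_in_quartet=2 acc=0x12C bytes_emitted=0
After char 2 ('/'=63): chars_in_quartet=3 acc=0x4B3F bytes_emitted=0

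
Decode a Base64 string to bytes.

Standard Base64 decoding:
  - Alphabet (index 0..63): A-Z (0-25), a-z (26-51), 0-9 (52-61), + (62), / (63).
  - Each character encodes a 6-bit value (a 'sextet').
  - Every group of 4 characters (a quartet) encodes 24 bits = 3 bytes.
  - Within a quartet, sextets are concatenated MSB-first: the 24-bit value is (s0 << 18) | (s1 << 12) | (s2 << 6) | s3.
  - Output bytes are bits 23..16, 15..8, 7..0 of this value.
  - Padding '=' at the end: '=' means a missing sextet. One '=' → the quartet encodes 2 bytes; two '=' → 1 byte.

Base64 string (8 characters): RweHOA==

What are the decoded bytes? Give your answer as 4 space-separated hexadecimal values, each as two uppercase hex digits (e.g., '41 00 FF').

After char 0 ('R'=17): chars_in_quartet=1 acc=0x11 bytes_emitted=0
After char 1 ('w'=48): chars_in_quartet=2 acc=0x470 bytes_emitted=0
After char 2 ('e'=30): chars_in_quartet=3 acc=0x11C1E bytes_emitted=0
After char 3 ('H'=7): chars_in_quartet=4 acc=0x470787 -> emit 47 07 87, reset; bytes_emitted=3
After char 4 ('O'=14): chars_in_quartet=1 acc=0xE bytes_emitted=3
After char 5 ('A'=0): chars_in_quartet=2 acc=0x380 bytes_emitted=3
Padding '==': partial quartet acc=0x380 -> emit 38; bytes_emitted=4

Answer: 47 07 87 38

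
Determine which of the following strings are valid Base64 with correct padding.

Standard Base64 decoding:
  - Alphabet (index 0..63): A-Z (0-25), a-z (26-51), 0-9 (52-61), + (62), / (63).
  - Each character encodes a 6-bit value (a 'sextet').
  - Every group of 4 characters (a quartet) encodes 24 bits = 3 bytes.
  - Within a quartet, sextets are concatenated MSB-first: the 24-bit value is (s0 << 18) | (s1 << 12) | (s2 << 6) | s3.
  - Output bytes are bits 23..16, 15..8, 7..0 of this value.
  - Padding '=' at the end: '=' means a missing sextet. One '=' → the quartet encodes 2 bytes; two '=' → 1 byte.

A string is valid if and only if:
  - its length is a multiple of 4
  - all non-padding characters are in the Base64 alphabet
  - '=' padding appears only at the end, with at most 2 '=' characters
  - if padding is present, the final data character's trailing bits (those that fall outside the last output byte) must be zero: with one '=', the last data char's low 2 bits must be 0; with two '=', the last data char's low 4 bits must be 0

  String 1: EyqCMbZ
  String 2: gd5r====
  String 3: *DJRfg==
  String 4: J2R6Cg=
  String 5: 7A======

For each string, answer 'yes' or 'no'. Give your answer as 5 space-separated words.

String 1: 'EyqCMbZ' → invalid (len=7 not mult of 4)
String 2: 'gd5r====' → invalid (4 pad chars (max 2))
String 3: '*DJRfg==' → invalid (bad char(s): ['*'])
String 4: 'J2R6Cg=' → invalid (len=7 not mult of 4)
String 5: '7A======' → invalid (6 pad chars (max 2))

Answer: no no no no no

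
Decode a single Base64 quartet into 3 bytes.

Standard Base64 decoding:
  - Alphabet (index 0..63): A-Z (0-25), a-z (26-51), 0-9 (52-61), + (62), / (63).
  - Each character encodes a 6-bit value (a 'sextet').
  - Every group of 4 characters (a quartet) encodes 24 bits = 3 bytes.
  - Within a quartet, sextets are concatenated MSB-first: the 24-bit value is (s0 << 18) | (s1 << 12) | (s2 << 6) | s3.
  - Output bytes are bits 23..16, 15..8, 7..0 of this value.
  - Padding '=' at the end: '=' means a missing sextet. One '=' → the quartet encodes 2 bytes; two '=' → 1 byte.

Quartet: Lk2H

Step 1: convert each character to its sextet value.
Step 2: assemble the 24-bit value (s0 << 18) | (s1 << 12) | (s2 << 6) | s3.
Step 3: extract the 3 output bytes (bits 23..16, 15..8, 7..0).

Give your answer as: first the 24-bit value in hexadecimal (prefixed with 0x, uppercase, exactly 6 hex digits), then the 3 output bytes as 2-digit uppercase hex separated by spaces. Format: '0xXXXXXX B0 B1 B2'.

Answer: 0x2E4D87 2E 4D 87

Derivation:
Sextets: L=11, k=36, 2=54, H=7
24-bit: (11<<18) | (36<<12) | (54<<6) | 7
      = 0x2C0000 | 0x024000 | 0x000D80 | 0x000007
      = 0x2E4D87
Bytes: (v>>16)&0xFF=2E, (v>>8)&0xFF=4D, v&0xFF=87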